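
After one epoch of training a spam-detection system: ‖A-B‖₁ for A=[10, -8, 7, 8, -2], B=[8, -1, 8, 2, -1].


d = |10-8| + |-8+ 1| + |7-8| + |8-2| + |-2+ 1|
  = 2 + 7 + 1 + 6 + 1
  = 17

17


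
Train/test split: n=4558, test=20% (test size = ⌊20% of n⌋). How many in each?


Test = ⌊4558·20/100⌋ = 911
Train = 4558 - 911 = 3647

Train: 3647, Test: 911


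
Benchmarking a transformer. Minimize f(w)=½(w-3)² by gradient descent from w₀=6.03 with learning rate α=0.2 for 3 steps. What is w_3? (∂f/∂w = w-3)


step 1: grad = 6.03-3 = 3.03; w = 6.03 - 0.2·(3.03) = 5.424
step 2: grad = 5.424-3 = 2.424; w = 5.424 - 0.2·(2.424) = 4.9392
step 3: grad = 4.9392-3 = 1.9392; w = 4.9392 - 0.2·(1.9392) = 4.55136

4.55136


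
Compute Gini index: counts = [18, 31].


Probabilities: [18/49, 31/49] ≈ [0.3673, 0.6327]
Σpᵢ² = (324 + 961)/49² = 1285/2401
Gini = 1 - Σpᵢ² = 1 - 1285/2401 = 0.4648

0.4648


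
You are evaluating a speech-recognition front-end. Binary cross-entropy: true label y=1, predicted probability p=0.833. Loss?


BCE = -[y·ln(p) + (1-y)·ln(1-p)]
= -1·ln(0.833) - 0
= -ln(0.833) = 0.1827

0.1827


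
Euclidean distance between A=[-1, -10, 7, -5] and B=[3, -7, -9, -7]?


d = √((-1-3)² + (-10+ 7)² + (7+ 9)² + (-5+ 7)²)
  = √(16 + 9 + 256 + 4)
  = √285 = 16.8819

16.8819


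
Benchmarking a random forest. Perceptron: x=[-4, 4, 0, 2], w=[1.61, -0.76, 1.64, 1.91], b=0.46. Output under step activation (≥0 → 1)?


z = (-4)·(1.61) + (4)·(-0.76) + (0)·(1.64) + (2)·(1.91) + 0.46
  = -5.2
step(z) = 0 (z<0)

0


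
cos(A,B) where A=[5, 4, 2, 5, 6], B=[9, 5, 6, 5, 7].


A·B = 5·9 + 4·5 + 2·6 + 5·5 + 6·7 = 144
‖A‖ = √106 = 10.2956, ‖B‖ = √216 = 14.6969
cos = 144/(√106·√216) = 144/√22896 = 0.9517

0.9517


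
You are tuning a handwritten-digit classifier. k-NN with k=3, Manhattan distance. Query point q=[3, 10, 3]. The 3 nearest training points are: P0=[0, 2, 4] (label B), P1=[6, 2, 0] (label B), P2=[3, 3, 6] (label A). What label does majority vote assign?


d(q,P0) = 12  (label B)
d(q,P1) = 14  (label B)
d(q,P2) = 10  (label A)
Votes: A=1, B=2
Majority → B

B


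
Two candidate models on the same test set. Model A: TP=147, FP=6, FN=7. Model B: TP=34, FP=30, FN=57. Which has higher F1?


Model A: P=147/153=0.9608, R=147/154=0.9545, F1=2PR/(P+R)=2TP/(2TP+FP+FN)=294/307=0.9577
Model B: P=34/64=0.5312, R=34/91=0.3736, F1=2PR/(P+R)=2TP/(2TP+FP+FN)=68/155=0.4387
0.9577 > 0.4387 → Model A

Model A


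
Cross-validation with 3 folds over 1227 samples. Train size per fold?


Fold size = 1227/3 = 409
Training per fold = 1227 - 409 = 818

818


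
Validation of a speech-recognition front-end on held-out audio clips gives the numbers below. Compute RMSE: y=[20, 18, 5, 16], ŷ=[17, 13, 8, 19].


MSE = 52/4 = 13
RMSE = √(52/4) = 3.6056

3.6056


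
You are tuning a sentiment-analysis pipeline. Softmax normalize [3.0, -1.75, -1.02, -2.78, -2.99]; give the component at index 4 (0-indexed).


Exponentials: e^3.0=20.0855, e^-1.75=0.1738, e^-1.02=0.3606, e^-2.78=0.062, e^-2.99=0.0503
Sum = 20.7322
Softmax = [0.9688, 0.0084, 0.0174, 0.003, 0.0024]
p[4] = 0.0503/20.7322 = 0.0024

0.0024


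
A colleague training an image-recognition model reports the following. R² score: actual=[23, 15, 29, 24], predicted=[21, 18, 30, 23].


ȳ = 22.75
SS_res = Σ(y-ŷ)² = 15
SS_tot = Σ(y-ȳ)² = 100.75
R² = 1 - SS_res/SS_tot = 1 - 0.1489 = 0.8511

0.8511


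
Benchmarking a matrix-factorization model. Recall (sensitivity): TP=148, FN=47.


Recall = TP/(TP+FN)
= 148/(148+47)
= 148/195 = 75.9%

75.9%


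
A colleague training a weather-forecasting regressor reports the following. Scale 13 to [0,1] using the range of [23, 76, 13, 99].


min=13, max=99
(13-13)/(99-13) = 0/86 = 0.0

0.0


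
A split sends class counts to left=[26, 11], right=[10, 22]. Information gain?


Parent = [36, 33], H_parent = 0.9986
H_left = 0.878 (n=37), H_right = 0.896 (n=32)
H_children = (37/69)·0.878 + (32/69)·0.896 = 0.8863
IG = 0.9986 - 0.8863 = 0.1123

0.1123


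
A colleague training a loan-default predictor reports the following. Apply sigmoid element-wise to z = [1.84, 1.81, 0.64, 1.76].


σ(1.84) = 1/(1+e^-1.84) = 0.8629
σ(1.81) = 1/(1+e^-1.81) = 0.8594
σ(0.64) = 1/(1+e^-0.64) = 0.6548
σ(1.76) = 1/(1+e^-1.76) = 0.8532
result = [0.8629, 0.8594, 0.6548, 0.8532]

[0.8629, 0.8594, 0.6548, 0.8532]


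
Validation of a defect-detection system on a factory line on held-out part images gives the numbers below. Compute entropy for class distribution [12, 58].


Probabilities: [12/70, 58/70] ≈ [0.1714, 0.8286]
H = -((12/70)·log₂(12/70) + (58/70)·log₂(58/70))
  = 0.661 bits

0.661 bits


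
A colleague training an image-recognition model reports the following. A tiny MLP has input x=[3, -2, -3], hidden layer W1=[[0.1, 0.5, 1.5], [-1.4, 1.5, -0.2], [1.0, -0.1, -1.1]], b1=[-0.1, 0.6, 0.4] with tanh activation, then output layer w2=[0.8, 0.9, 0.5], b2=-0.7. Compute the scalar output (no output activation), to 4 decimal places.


z1[0] = (0.1)·(3) + (0.5)·(-2) + (1.5)·(-3) - 0.1 = -5.3
z1[1] = (-1.4)·(3) + (1.5)·(-2) + (-0.2)·(-3) + 0.6 = -6.0
z1[2] = (1.0)·(3) + (-0.1)·(-2) + (-1.1)·(-3) + 0.4 = 6.9
h = tanh(z1) = [-1.0, -1.0, 1.0]
output = (0.8)·(-1.0) + (0.9)·(-1.0) + (0.5)·(1.0) - 0.7 = -1.9

-1.9


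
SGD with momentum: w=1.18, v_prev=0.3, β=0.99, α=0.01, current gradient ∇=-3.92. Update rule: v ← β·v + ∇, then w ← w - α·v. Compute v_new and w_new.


v_new = 0.99·0.3 - 3.92 = 0.297 - 3.92 = -3.623
w_new = 1.18 - 0.01·-3.623 = 1.18 + 0.03623 = 1.21623

v_new=-3.623, w_new=1.21623


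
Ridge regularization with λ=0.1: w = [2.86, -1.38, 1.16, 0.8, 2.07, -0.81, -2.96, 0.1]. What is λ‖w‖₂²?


‖w‖₂² = (2.86)² + (-1.38)² + (1.16)² + (0.8)² + (2.07)² + (-0.81)² + (-2.96)² + (0.1)²
     = 8.1796 + 1.9044 + 1.3456 + 0.64 + 4.2849 + 0.6561 + 8.7616 + 0.01
     = 25.7822
λ·‖w‖₂² = 0.1·25.7822 = 2.57822

2.57822


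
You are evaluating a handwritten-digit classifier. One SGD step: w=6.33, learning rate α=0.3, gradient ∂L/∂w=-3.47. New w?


w_new = w - α·∇
= 6.33 - 0.3·-3.47
= 6.33 + 1.041
= 7.371

7.371


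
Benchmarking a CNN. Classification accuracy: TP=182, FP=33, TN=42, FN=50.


Accuracy = (TP+TN)/(TP+TN+FP+FN)
= (182+42)/(307)
= 224/307 = 72.96%

72.96%


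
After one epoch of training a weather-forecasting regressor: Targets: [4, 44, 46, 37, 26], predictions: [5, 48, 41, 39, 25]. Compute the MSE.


Squared errors: (4-5)²=1, (44-48)²=16, (46-41)²=25, (37-39)²=4, (26-25)²=1
Sum = 47
MSE = 47/5 = 47/5

47/5


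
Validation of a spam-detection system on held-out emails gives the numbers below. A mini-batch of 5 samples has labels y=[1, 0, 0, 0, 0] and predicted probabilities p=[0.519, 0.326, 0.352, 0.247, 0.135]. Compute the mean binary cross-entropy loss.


L[0] = -ln(0.519) = 0.6559
L[1] = -ln(1-0.326) = -ln(0.674) = 0.3945
L[2] = -ln(1-0.352) = -ln(0.648) = 0.4339
L[3] = -ln(1-0.247) = -ln(0.753) = 0.2837
L[4] = -ln(1-0.135) = -ln(0.865) = 0.145
mean = (0.6559 + 0.3945 + 0.4339 + 0.2837 + 0.145)/5 = 0.3826

0.3826


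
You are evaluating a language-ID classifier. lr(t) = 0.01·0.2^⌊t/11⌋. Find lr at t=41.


n_drops = ⌊41/11⌋ = 3
lr = 0.01·0.2^3 = 0.01·0.008 = 0.00008

0.00008


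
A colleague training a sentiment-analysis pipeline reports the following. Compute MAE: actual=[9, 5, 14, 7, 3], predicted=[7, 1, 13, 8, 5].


Absolute errors: |9-7|=2, |5-1|=4, |14-13|=1, |7-8|=1, |3-5|=2
Sum = 10
MAE = 10/5 = 2

2


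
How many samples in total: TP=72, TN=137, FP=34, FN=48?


Total = TP + TN + FP + FN
= 72 + 137 + 34 + 48
= 291
(Predicted positive: 106, predicted negative: 185)

291


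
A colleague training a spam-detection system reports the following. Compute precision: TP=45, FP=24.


Precision = TP/(TP+FP)
= 45/(45+24)
= 45/69 = 65.22%

65.22%


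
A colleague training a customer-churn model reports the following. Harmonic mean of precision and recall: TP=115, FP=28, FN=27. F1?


Precision = 115/143 = 0.8042
Recall = 115/142 = 0.8099
F1 = 2·P·R/(P+R) = 2·TP/(2·TP+FP+FN) = 230/(230+28+27) = 230/285 = 0.807

0.807


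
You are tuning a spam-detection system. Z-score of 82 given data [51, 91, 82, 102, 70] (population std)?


μ = 79.2, σ = 17.5886
z = (82 - 79.2)/17.5886 = 0.1592

0.1592


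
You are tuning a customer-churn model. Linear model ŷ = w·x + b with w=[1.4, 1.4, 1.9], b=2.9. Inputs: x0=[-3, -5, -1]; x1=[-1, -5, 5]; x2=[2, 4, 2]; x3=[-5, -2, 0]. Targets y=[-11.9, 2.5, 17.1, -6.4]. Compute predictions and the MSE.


ŷ0 = (1.4)·(-3) + (1.4)·(-5) + (1.9)·(-1) + 2.9 = -10.2
ŷ1 = (1.4)·(-1) + (1.4)·(-5) + (1.9)·(5) + 2.9 = 4.0
ŷ2 = (1.4)·(2) + (1.4)·(4) + (1.9)·(2) + 2.9 = 15.1
ŷ3 = (1.4)·(-5) + (1.4)·(-2) + (1.9)·(0) + 2.9 = -6.9
errors² = [2.89, 2.25, 4.0, 0.25]
MSE = 9.3900/4 = 2.3475

2.3475


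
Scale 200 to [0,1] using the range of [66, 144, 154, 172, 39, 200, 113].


min=39, max=200
(200-39)/(200-39) = 161/161 = 1.0

1.0


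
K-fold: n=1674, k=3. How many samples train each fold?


Fold size = 1674/3 = 558
Training per fold = 1674 - 558 = 1116

1116


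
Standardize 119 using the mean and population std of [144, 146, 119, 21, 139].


μ = 113.8, σ = 47.3768
z = (119 - 113.8)/47.3768 = 0.1098

0.1098


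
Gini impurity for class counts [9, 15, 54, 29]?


Probabilities: [9/107, 15/107, 54/107, 29/107] ≈ [0.0841, 0.1402, 0.5047, 0.271]
Σpᵢ² = (81 + 225 + 2916 + 841)/107² = 4063/11449
Gini = 1 - Σpᵢ² = 1 - 4063/11449 = 0.6451

0.6451


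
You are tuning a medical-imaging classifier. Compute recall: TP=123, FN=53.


Recall = TP/(TP+FN)
= 123/(123+53)
= 123/176 = 69.89%

69.89%


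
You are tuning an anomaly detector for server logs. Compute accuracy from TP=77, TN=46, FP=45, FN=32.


Accuracy = (TP+TN)/(TP+TN+FP+FN)
= (77+46)/(200)
= 123/200 = 61.5%

61.5%


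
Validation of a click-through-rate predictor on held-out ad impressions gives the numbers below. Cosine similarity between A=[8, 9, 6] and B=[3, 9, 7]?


A·B = 8·3 + 9·9 + 6·7 = 147
‖A‖ = √181 = 13.4536, ‖B‖ = √139 = 11.7898
cos = 147/(√181·√139) = 147/√25159 = 0.9268

0.9268


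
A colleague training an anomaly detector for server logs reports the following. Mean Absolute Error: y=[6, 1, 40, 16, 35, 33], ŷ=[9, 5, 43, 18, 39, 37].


Absolute errors: |6-9|=3, |1-5|=4, |40-43|=3, |16-18|=2, |35-39|=4, |33-37|=4
Sum = 20
MAE = 20/6 = 10/3

10/3


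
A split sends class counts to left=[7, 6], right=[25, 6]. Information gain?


Parent = [32, 12], H_parent = 0.8454
H_left = 0.9957 (n=13), H_right = 0.7088 (n=31)
H_children = (13/44)·0.9957 + (31/44)·0.7088 = 0.7936
IG = 0.8454 - 0.7936 = 0.0518

0.0518


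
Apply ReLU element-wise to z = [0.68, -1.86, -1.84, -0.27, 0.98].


ReLU(0.68) = max(0, 0.68) = 0.68
ReLU(-1.86) = max(0, -1.86) = 0.0
ReLU(-1.84) = max(0, -1.84) = 0.0
ReLU(-0.27) = max(0, -0.27) = 0.0
ReLU(0.98) = max(0, 0.98) = 0.98
result = [0.68, 0.0, 0.0, 0.0, 0.98]

[0.68, 0.0, 0.0, 0.0, 0.98]


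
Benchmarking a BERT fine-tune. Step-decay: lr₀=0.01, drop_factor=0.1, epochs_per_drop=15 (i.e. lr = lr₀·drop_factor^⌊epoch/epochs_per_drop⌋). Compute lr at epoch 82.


n_drops = ⌊82/15⌋ = 5
lr = 0.01·0.1^5 = 0.01·0.00001 = 0.0000001

0.0000001


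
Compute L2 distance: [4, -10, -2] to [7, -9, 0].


d = √((4-7)² + (-10+ 9)² + (-2-0)²)
  = √(9 + 1 + 4)
  = √14 = 3.7417

3.7417


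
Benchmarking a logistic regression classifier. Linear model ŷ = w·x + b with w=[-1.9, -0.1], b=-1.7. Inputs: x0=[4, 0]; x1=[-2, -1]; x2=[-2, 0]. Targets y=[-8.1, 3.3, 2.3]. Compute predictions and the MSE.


ŷ0 = (-1.9)·(4) + (-0.1)·(0) - 1.7 = -9.3
ŷ1 = (-1.9)·(-2) + (-0.1)·(-1) - 1.7 = 2.2
ŷ2 = (-1.9)·(-2) + (-0.1)·(0) - 1.7 = 2.1
errors² = [1.44, 1.21, 0.04]
MSE = 2.6900/3 = 0.8967

0.8967


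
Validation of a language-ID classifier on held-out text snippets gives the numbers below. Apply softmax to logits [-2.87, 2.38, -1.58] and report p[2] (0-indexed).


Exponentials: e^-2.87=0.0567, e^2.38=10.8049, e^-1.58=0.206
Sum = 11.0676
Softmax = [0.0051, 0.9763, 0.0186]
p[2] = 0.206/11.0676 = 0.0186

0.0186


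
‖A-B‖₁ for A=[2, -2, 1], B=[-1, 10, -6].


d = |2+ 1| + |-2-10| + |1+ 6|
  = 3 + 12 + 7
  = 22

22


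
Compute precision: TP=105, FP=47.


Precision = TP/(TP+FP)
= 105/(105+47)
= 105/152 = 69.08%

69.08%


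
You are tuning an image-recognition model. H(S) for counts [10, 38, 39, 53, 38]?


Probabilities: [10/178, 38/178, 39/178, 53/178, 38/178] ≈ [0.0562, 0.2135, 0.2191, 0.2978, 0.2135]
H = -((10/178)·log₂(10/178) + (38/178)·log₂(38/178) + (39/178)·log₂(39/178) + (53/178)·log₂(53/178) + (38/178)·log₂(38/178))
  = 2.1849 bits

2.1849 bits


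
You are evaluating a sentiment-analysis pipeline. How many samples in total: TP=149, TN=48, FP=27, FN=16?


Total = TP + TN + FP + FN
= 149 + 48 + 27 + 16
= 240
(Predicted positive: 176, predicted negative: 64)

240


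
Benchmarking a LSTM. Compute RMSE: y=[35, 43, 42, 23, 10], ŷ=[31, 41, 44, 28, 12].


MSE = 53/5 = 10.6
RMSE = √(53/5) = 3.2558

3.2558


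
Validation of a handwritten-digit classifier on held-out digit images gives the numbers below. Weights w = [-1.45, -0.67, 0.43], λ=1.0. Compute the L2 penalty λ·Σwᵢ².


‖w‖₂² = (-1.45)² + (-0.67)² + (0.43)²
     = 2.1025 + 0.4489 + 0.1849
     = 2.7363
λ·‖w‖₂² = 1.0·2.7363 = 2.7363

2.7363


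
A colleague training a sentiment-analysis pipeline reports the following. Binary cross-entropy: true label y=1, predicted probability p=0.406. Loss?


BCE = -[y·ln(p) + (1-y)·ln(1-p)]
= -1·ln(0.406) - 0
= -ln(0.406) = 0.9014

0.9014


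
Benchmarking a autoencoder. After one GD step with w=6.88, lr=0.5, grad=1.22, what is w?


w_new = w - α·∇
= 6.88 - 0.5·1.22
= 6.88 - 0.61
= 6.27

6.27


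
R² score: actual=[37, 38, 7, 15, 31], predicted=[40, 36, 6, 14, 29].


ȳ = 25.6
SS_res = Σ(y-ŷ)² = 19
SS_tot = Σ(y-ȳ)² = 771.2
R² = 1 - SS_res/SS_tot = 1 - 0.0246 = 0.9754

0.9754


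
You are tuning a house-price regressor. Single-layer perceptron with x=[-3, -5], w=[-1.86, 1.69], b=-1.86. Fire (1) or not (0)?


z = (-3)·(-1.86) + (-5)·(1.69) - 1.86
  = -4.73
step(z) = 0 (z<0)

0


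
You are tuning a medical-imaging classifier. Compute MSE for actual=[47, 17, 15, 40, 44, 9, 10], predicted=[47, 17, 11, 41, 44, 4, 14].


Squared errors: (47-47)²=0, (17-17)²=0, (15-11)²=16, (40-41)²=1, (44-44)²=0, (9-4)²=25, (10-14)²=16
Sum = 58
MSE = 58/7 = 58/7

58/7


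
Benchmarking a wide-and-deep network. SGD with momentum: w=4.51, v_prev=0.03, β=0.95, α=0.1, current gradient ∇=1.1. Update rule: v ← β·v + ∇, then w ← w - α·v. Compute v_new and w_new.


v_new = 0.95·0.03 + 1.1 = 0.0285 + 1.1 = 1.1285
w_new = 4.51 - 0.1·1.1285 = 4.51 - 0.11285 = 4.39715

v_new=1.1285, w_new=4.39715


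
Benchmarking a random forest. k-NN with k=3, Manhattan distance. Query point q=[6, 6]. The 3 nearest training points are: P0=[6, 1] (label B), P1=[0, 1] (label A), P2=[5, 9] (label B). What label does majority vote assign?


d(q,P0) = 5  (label B)
d(q,P1) = 11  (label A)
d(q,P2) = 4  (label B)
Votes: A=1, B=2
Majority → B

B


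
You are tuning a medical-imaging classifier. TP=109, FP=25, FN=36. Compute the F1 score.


Precision = 109/134 = 0.8134
Recall = 109/145 = 0.7517
F1 = 2·P·R/(P+R) = 2·TP/(2·TP+FP+FN) = 218/(218+25+36) = 218/279 = 0.7814

0.7814


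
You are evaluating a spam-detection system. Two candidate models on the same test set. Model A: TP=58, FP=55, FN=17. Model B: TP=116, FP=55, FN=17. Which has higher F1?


Model A: P=58/113=0.5133, R=58/75=0.7733, F1=2PR/(P+R)=2TP/(2TP+FP+FN)=116/188=0.617
Model B: P=116/171=0.6784, R=116/133=0.8722, F1=2PR/(P+R)=2TP/(2TP+FP+FN)=232/304=0.7632
0.617 < 0.7632 → Model B

Model B


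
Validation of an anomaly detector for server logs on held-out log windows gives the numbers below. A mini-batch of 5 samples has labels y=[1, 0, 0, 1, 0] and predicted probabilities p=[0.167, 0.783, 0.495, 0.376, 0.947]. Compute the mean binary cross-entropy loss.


L[0] = -ln(0.167) = 1.7898
L[1] = -ln(1-0.783) = -ln(0.217) = 1.5279
L[2] = -ln(1-0.495) = -ln(0.505) = 0.6832
L[3] = -ln(0.376) = 0.9782
L[4] = -ln(1-0.947) = -ln(0.053) = 2.9375
mean = (1.7898 + 1.5279 + 0.6832 + 0.9782 + 2.9375)/5 = 1.5833

1.5833


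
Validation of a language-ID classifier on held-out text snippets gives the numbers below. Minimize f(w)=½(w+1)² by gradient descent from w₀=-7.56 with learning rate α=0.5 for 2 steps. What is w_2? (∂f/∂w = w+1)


step 1: grad = -7.56+1 = -6.56; w = -7.56 - 0.5·(-6.56) = -4.28
step 2: grad = -4.28+1 = -3.28; w = -4.28 - 0.5·(-3.28) = -2.64

-2.64


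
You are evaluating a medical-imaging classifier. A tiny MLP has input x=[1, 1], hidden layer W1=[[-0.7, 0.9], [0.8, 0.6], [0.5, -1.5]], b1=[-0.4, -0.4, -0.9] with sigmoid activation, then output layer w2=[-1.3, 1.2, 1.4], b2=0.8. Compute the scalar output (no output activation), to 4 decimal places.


z1[0] = (-0.7)·(1) + (0.9)·(1) - 0.4 = -0.2
z1[1] = (0.8)·(1) + (0.6)·(1) - 0.4 = 1.0
z1[2] = (0.5)·(1) + (-1.5)·(1) - 0.9 = -1.9
h = sigmoid(z1) = [0.4502, 0.7311, 0.1301]
output = (-1.3)·(0.4502) + (1.2)·(0.7311) + (1.4)·(0.1301) + 0.8 = 1.2742

1.2742


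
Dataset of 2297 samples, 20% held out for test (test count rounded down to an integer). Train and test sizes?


Test = ⌊2297·20/100⌋ = 459
Train = 2297 - 459 = 1838

Train: 1838, Test: 459


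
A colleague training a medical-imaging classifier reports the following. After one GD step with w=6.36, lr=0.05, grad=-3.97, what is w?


w_new = w - α·∇
= 6.36 - 0.05·-3.97
= 6.36 + 0.1985
= 6.5585

6.5585


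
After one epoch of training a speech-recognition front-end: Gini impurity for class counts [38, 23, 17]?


Probabilities: [38/78, 23/78, 17/78] ≈ [0.4872, 0.2949, 0.2179]
Σpᵢ² = (1444 + 529 + 289)/78² = 2262/6084
Gini = 1 - Σpᵢ² = 1 - 2262/6084 = 0.6282

0.6282


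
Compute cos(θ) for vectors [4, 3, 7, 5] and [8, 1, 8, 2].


A·B = 4·8 + 3·1 + 7·8 + 5·2 = 101
‖A‖ = √99 = 9.9499, ‖B‖ = √133 = 11.5326
cos = 101/(√99·√133) = 101/√13167 = 0.8802

0.8802


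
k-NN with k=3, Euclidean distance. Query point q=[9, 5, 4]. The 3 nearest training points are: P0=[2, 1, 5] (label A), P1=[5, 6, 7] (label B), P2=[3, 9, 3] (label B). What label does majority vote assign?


d(q,P0) = 8.124  (label A)
d(q,P1) = 5.099  (label B)
d(q,P2) = 7.2801  (label B)
Votes: A=1, B=2
Majority → B

B


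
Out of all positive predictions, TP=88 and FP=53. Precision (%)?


Precision = TP/(TP+FP)
= 88/(88+53)
= 88/141 = 62.41%

62.41%


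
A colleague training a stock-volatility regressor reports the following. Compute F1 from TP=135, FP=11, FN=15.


Precision = 135/146 = 0.9247
Recall = 135/150 = 0.9
F1 = 2·P·R/(P+R) = 2·TP/(2·TP+FP+FN) = 270/(270+11+15) = 270/296 = 0.9122

0.9122


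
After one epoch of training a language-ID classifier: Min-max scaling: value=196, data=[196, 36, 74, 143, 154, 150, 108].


min=36, max=196
(196-36)/(196-36) = 160/160 = 1.0

1.0


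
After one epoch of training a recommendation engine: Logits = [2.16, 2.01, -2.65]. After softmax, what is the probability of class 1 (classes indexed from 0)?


Exponentials: e^2.16=8.6711, e^2.01=7.4633, e^-2.65=0.0707
Sum = 16.2051
Softmax = [0.5351, 0.4606, 0.0044]
p[1] = 7.4633/16.2051 = 0.4606

0.4606


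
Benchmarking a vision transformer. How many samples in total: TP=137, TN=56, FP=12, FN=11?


Total = TP + TN + FP + FN
= 137 + 56 + 12 + 11
= 216
(Predicted positive: 149, predicted negative: 67)

216


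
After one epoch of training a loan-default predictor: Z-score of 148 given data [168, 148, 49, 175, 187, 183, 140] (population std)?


μ = 150, σ = 44.259
z = (148 - 150)/44.259 = -0.0452

-0.0452


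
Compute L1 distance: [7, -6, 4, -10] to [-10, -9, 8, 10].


d = |7+ 10| + |-6+ 9| + |4-8| + |-10-10|
  = 17 + 3 + 4 + 20
  = 44

44


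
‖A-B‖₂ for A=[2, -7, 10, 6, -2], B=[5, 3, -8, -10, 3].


d = √((2-5)² + (-7-3)² + (10+ 8)² + (6+ 10)² + (-2-3)²)
  = √(9 + 100 + 324 + 256 + 25)
  = √714 = 26.7208

26.7208


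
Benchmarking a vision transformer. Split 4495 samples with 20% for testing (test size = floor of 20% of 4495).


Test = ⌊4495·20/100⌋ = 899
Train = 4495 - 899 = 3596

Train: 3596, Test: 899


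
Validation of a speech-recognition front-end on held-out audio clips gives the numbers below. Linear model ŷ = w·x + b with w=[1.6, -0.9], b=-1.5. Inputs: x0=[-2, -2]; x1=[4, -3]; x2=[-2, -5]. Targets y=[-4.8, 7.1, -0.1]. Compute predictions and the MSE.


ŷ0 = (1.6)·(-2) + (-0.9)·(-2) - 1.5 = -2.9
ŷ1 = (1.6)·(4) + (-0.9)·(-3) - 1.5 = 7.6
ŷ2 = (1.6)·(-2) + (-0.9)·(-5) - 1.5 = -0.2
errors² = [3.61, 0.25, 0.01]
MSE = 3.8700/3 = 1.29

1.29


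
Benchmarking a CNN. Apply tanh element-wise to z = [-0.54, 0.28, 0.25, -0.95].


tanh(-0.54) = -0.493
tanh(0.28) = 0.2729
tanh(0.25) = 0.2449
tanh(-0.95) = -0.7398
result = [-0.493, 0.2729, 0.2449, -0.7398]

[-0.493, 0.2729, 0.2449, -0.7398]


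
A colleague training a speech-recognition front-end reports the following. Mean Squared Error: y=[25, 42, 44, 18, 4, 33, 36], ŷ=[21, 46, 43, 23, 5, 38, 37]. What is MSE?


Squared errors: (25-21)²=16, (42-46)²=16, (44-43)²=1, (18-23)²=25, (4-5)²=1, (33-38)²=25, (36-37)²=1
Sum = 85
MSE = 85/7 = 85/7

85/7


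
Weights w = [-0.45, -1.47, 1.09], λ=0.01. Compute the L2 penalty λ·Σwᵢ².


‖w‖₂² = (-0.45)² + (-1.47)² + (1.09)²
     = 0.2025 + 2.1609 + 1.1881
     = 3.5515
λ·‖w‖₂² = 0.01·3.5515 = 0.035515

0.035515


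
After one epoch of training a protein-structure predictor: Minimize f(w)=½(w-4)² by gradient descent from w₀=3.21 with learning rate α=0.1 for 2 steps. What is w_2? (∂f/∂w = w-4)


step 1: grad = 3.21-4 = -0.79; w = 3.21 - 0.1·(-0.79) = 3.289
step 2: grad = 3.289-4 = -0.711; w = 3.289 - 0.1·(-0.711) = 3.3601

3.3601


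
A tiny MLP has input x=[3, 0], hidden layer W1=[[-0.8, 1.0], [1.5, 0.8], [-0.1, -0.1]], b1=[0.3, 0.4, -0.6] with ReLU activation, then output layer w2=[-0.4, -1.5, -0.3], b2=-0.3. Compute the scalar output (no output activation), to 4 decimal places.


z1[0] = (-0.8)·(3) + (1.0)·(0) + 0.3 = -2.1
z1[1] = (1.5)·(3) + (0.8)·(0) + 0.4 = 4.9
z1[2] = (-0.1)·(3) + (-0.1)·(0) - 0.6 = -0.9
h = ReLU(z1) = [0.0, 4.9, 0.0]
output = (-0.4)·(0.0) + (-1.5)·(4.9) + (-0.3)·(0.0) - 0.3 = -7.65

-7.65


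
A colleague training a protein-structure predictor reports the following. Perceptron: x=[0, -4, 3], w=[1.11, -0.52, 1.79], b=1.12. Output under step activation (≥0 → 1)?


z = (0)·(1.11) + (-4)·(-0.52) + (3)·(1.79) + 1.12
  = 8.57
step(z) = 1 (z≥0)

1


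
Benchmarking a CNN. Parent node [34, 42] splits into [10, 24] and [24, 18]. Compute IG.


Parent = [34, 42], H_parent = 0.992
H_left = 0.874 (n=34), H_right = 0.9852 (n=42)
H_children = (34/76)·0.874 + (42/76)·0.9852 = 0.9355
IG = 0.992 - 0.9355 = 0.0565

0.0565


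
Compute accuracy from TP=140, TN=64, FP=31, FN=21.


Accuracy = (TP+TN)/(TP+TN+FP+FN)
= (140+64)/(256)
= 204/256 = 79.69%

79.69%


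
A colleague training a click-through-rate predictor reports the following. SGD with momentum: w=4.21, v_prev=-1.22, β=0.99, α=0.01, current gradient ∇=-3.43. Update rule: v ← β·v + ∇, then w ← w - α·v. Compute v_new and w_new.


v_new = 0.99·-1.22 - 3.43 = -1.2078 - 3.43 = -4.6378
w_new = 4.21 - 0.01·-4.6378 = 4.21 + 0.046378 = 4.256378

v_new=-4.6378, w_new=4.256378


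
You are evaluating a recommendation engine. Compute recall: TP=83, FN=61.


Recall = TP/(TP+FN)
= 83/(83+61)
= 83/144 = 57.64%

57.64%


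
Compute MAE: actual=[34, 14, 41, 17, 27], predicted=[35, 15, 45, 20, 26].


Absolute errors: |34-35|=1, |14-15|=1, |41-45|=4, |17-20|=3, |27-26|=1
Sum = 10
MAE = 10/5 = 2

2


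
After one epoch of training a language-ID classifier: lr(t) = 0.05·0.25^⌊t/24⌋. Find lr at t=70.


n_drops = ⌊70/24⌋ = 2
lr = 0.05·0.25^2 = 0.05·0.0625 = 0.003125

0.003125


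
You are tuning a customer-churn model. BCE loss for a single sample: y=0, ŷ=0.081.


BCE = -[y·ln(p) + (1-y)·ln(1-p)]
= -0 - 1·ln(1-0.081)
= -ln(0.919) = 0.0845

0.0845


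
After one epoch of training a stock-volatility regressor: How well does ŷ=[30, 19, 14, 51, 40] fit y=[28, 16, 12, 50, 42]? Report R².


ȳ = 29.6
SS_res = Σ(y-ŷ)² = 22
SS_tot = Σ(y-ȳ)² = 1067.2
R² = 1 - SS_res/SS_tot = 1 - 0.0206 = 0.9794

0.9794


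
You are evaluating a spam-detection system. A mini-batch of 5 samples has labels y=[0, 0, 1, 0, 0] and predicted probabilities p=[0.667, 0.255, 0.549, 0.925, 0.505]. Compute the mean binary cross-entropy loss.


L[0] = -ln(1-0.667) = -ln(0.333) = 1.0996
L[1] = -ln(1-0.255) = -ln(0.745) = 0.2944
L[2] = -ln(0.549) = 0.5997
L[3] = -ln(1-0.925) = -ln(0.075) = 2.5903
L[4] = -ln(1-0.505) = -ln(0.495) = 0.7032
mean = (1.0996 + 0.2944 + 0.5997 + 2.5903 + 0.7032)/5 = 1.0574

1.0574


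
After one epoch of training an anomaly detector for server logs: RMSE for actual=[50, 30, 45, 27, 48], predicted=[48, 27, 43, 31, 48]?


MSE = 33/5 = 6.6
RMSE = √(33/5) = 2.569

2.569


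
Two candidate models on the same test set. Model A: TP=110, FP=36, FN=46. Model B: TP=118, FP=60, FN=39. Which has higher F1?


Model A: P=110/146=0.7534, R=110/156=0.7051, F1=2PR/(P+R)=2TP/(2TP+FP+FN)=220/302=0.7285
Model B: P=118/178=0.6629, R=118/157=0.7516, F1=2PR/(P+R)=2TP/(2TP+FP+FN)=236/335=0.7045
0.7285 > 0.7045 → Model A

Model A


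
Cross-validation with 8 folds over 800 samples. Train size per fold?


Fold size = 800/8 = 100
Training per fold = 800 - 100 = 700

700


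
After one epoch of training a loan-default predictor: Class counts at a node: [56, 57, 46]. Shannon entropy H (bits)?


Probabilities: [56/159, 57/159, 46/159] ≈ [0.3522, 0.3585, 0.2893]
H = -((56/159)·log₂(56/159) + (57/159)·log₂(57/159) + (46/159)·log₂(46/159))
  = 1.5785 bits

1.5785 bits


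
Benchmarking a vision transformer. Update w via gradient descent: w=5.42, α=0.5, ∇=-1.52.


w_new = w - α·∇
= 5.42 - 0.5·-1.52
= 5.42 + 0.76
= 6.18

6.18


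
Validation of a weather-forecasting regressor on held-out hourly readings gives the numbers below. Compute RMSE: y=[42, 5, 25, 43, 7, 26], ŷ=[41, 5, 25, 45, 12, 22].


MSE = 46/6 = 7.6667
RMSE = √(46/6) = 2.7689

2.7689


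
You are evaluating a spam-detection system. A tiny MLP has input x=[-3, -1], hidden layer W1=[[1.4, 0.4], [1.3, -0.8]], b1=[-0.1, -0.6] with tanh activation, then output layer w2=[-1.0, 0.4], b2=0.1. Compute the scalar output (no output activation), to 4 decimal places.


z1[0] = (1.4)·(-3) + (0.4)·(-1) - 0.1 = -4.7
z1[1] = (1.3)·(-3) + (-0.8)·(-1) - 0.6 = -3.7
h = tanh(z1) = [-0.9998, -0.9988]
output = (-1.0)·(-0.9998) + (0.4)·(-0.9988) + 0.1 = 0.7003

0.7003


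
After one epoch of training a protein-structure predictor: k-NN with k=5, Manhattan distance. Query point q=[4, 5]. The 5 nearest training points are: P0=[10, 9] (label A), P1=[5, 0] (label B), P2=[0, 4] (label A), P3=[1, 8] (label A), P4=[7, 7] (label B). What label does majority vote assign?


d(q,P0) = 10  (label A)
d(q,P1) = 6  (label B)
d(q,P2) = 5  (label A)
d(q,P3) = 6  (label A)
d(q,P4) = 5  (label B)
Votes: A=3, B=2
Majority → A

A


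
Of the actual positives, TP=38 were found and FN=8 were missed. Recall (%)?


Recall = TP/(TP+FN)
= 38/(38+8)
= 38/46 = 82.61%

82.61%


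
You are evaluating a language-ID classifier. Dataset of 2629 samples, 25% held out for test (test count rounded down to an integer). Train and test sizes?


Test = ⌊2629·25/100⌋ = 657
Train = 2629 - 657 = 1972

Train: 1972, Test: 657


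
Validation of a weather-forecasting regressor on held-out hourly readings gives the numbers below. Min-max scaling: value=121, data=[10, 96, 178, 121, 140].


min=10, max=178
(121-10)/(178-10) = 111/168 = 0.6607

0.6607


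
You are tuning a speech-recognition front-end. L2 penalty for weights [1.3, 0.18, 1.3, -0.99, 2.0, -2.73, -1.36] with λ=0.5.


‖w‖₂² = (1.3)² + (0.18)² + (1.3)² + (-0.99)² + (2.0)² + (-2.73)² + (-1.36)²
     = 1.69 + 0.0324 + 1.69 + 0.9801 + 4 + 7.4529 + 1.8496
     = 17.695
λ·‖w‖₂² = 0.5·17.695 = 8.8475

8.8475


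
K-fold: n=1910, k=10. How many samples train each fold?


Fold size = 1910/10 = 191
Training per fold = 1910 - 191 = 1719

1719


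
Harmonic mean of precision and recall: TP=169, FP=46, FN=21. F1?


Precision = 169/215 = 0.786
Recall = 169/190 = 0.8895
F1 = 2·P·R/(P+R) = 2·TP/(2·TP+FP+FN) = 338/(338+46+21) = 338/405 = 0.8346

0.8346


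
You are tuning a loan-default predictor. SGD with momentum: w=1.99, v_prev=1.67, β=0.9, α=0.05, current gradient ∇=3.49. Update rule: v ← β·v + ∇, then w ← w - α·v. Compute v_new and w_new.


v_new = 0.9·1.67 + 3.49 = 1.503 + 3.49 = 4.993
w_new = 1.99 - 0.05·4.993 = 1.99 - 0.24965 = 1.74035

v_new=4.993, w_new=1.74035


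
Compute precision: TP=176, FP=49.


Precision = TP/(TP+FP)
= 176/(176+49)
= 176/225 = 78.22%

78.22%


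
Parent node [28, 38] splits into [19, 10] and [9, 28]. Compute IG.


Parent = [28, 38], H_parent = 0.9834
H_left = 0.9294 (n=29), H_right = 0.8004 (n=37)
H_children = (29/66)·0.9294 + (37/66)·0.8004 = 0.8571
IG = 0.9834 - 0.8571 = 0.1263

0.1263


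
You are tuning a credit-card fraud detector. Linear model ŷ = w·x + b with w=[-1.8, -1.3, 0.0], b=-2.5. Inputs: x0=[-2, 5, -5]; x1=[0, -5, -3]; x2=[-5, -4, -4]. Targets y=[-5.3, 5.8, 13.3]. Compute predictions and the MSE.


ŷ0 = (-1.8)·(-2) + (-1.3)·(5) + (0.0)·(-5) - 2.5 = -5.4
ŷ1 = (-1.8)·(0) + (-1.3)·(-5) + (0.0)·(-3) - 2.5 = 4.0
ŷ2 = (-1.8)·(-5) + (-1.3)·(-4) + (0.0)·(-4) - 2.5 = 11.7
errors² = [0.01, 3.24, 2.56]
MSE = 5.8100/3 = 1.9367

1.9367


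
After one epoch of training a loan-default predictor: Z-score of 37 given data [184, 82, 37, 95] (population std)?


μ = 99.5, σ = 53.3221
z = (37 - 99.5)/53.3221 = -1.1721

-1.1721


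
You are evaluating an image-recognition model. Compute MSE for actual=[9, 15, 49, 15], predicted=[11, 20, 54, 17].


Squared errors: (9-11)²=4, (15-20)²=25, (49-54)²=25, (15-17)²=4
Sum = 58
MSE = 58/4 = 29/2

29/2


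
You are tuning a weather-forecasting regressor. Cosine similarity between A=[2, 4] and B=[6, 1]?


A·B = 2·6 + 4·1 = 16
‖A‖ = √20 = 4.4721, ‖B‖ = √37 = 6.0828
cos = 16/(√20·√37) = 16/√740 = 0.5882

0.5882


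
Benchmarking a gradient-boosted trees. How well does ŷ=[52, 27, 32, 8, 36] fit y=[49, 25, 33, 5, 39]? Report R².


ȳ = 30.2
SS_res = Σ(y-ŷ)² = 32
SS_tot = Σ(y-ȳ)² = 1100.8
R² = 1 - SS_res/SS_tot = 1 - 0.0291 = 0.9709

0.9709


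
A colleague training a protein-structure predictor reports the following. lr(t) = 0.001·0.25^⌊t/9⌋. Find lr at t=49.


n_drops = ⌊49/9⌋ = 5
lr = 0.001·0.25^5 = 0.001·0.0009765625 = 0.0000009765625

0.0000009765625


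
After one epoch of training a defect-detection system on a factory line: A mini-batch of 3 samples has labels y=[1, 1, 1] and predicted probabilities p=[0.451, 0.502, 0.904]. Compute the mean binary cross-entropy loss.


L[0] = -ln(0.451) = 0.7963
L[1] = -ln(0.502) = 0.6892
L[2] = -ln(0.904) = 0.1009
mean = (0.7963 + 0.6892 + 0.1009)/3 = 0.5288

0.5288


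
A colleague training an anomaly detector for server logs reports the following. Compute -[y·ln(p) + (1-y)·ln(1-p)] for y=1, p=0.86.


BCE = -[y·ln(p) + (1-y)·ln(1-p)]
= -1·ln(0.86) - 0
= -ln(0.86) = 0.1508

0.1508


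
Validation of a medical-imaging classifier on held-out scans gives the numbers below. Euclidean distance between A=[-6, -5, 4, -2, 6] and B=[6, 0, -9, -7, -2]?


d = √((-6-6)² + (-5-0)² + (4+ 9)² + (-2+ 7)² + (6+ 2)²)
  = √(144 + 25 + 169 + 25 + 64)
  = √427 = 20.664

20.664


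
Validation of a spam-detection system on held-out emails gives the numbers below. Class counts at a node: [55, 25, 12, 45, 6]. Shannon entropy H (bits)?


Probabilities: [55/143, 25/143, 12/143, 45/143, 6/143] ≈ [0.3846, 0.1748, 0.0839, 0.3147, 0.042]
H = -((55/143)·log₂(55/143) + (25/143)·log₂(25/143) + (12/143)·log₂(12/143) + (45/143)·log₂(45/143) + (6/143)·log₂(6/143))
  = 1.9869 bits

1.9869 bits


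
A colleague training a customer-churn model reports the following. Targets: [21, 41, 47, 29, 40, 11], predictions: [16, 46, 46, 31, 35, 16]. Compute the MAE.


Absolute errors: |21-16|=5, |41-46|=5, |47-46|=1, |29-31|=2, |40-35|=5, |11-16|=5
Sum = 23
MAE = 23/6 = 23/6

23/6


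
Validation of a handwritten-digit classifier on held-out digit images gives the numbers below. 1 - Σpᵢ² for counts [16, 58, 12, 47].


Probabilities: [16/133, 58/133, 12/133, 47/133] ≈ [0.1203, 0.4361, 0.0902, 0.3534]
Σpᵢ² = (256 + 3364 + 144 + 2209)/133² = 5973/17689
Gini = 1 - Σpᵢ² = 1 - 5973/17689 = 0.6623

0.6623


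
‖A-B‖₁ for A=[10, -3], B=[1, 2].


d = |10-1| + |-3-2|
  = 9 + 5
  = 14

14


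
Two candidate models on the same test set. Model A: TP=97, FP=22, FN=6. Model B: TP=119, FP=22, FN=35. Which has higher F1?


Model A: P=97/119=0.8151, R=97/103=0.9417, F1=2PR/(P+R)=2TP/(2TP+FP+FN)=194/222=0.8739
Model B: P=119/141=0.844, R=119/154=0.7727, F1=2PR/(P+R)=2TP/(2TP+FP+FN)=238/295=0.8068
0.8739 > 0.8068 → Model A

Model A


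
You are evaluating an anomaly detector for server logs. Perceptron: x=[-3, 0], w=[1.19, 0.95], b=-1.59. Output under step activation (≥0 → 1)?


z = (-3)·(1.19) + (0)·(0.95) - 1.59
  = -5.16
step(z) = 0 (z<0)

0


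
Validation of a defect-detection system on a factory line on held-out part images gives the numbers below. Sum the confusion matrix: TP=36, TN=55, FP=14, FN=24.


Total = TP + TN + FP + FN
= 36 + 55 + 14 + 24
= 129
(Predicted positive: 50, predicted negative: 79)

129


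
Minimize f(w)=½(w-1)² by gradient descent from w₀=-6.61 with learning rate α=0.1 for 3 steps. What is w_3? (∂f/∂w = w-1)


step 1: grad = -6.61-1 = -7.61; w = -6.61 - 0.1·(-7.61) = -5.849
step 2: grad = -5.849-1 = -6.849; w = -5.849 - 0.1·(-6.849) = -5.1641
step 3: grad = -5.1641-1 = -6.1641; w = -5.1641 - 0.1·(-6.1641) = -4.54769

-4.54769


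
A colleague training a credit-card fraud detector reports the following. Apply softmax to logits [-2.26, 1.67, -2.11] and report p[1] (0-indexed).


Exponentials: e^-2.26=0.1044, e^1.67=5.3122, e^-2.11=0.1212
Sum = 5.5378
Softmax = [0.0188, 0.9593, 0.0219]
p[1] = 5.3122/5.5378 = 0.9593

0.9593


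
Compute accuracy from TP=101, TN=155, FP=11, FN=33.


Accuracy = (TP+TN)/(TP+TN+FP+FN)
= (101+155)/(300)
= 256/300 = 85.33%

85.33%


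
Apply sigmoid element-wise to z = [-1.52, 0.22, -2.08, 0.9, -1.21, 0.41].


σ(-1.52) = 1/(1+e^1.52) = 0.1795
σ(0.22) = 1/(1+e^-0.22) = 0.5548
σ(-2.08) = 1/(1+e^2.08) = 0.1111
σ(0.9) = 1/(1+e^-0.9) = 0.7109
σ(-1.21) = 1/(1+e^1.21) = 0.2297
σ(0.41) = 1/(1+e^-0.41) = 0.6011
result = [0.1795, 0.5548, 0.1111, 0.7109, 0.2297, 0.6011]

[0.1795, 0.5548, 0.1111, 0.7109, 0.2297, 0.6011]


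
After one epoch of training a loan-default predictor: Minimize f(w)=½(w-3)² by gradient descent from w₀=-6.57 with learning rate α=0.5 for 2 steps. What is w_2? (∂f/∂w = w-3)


step 1: grad = -6.57-3 = -9.57; w = -6.57 - 0.5·(-9.57) = -1.785
step 2: grad = -1.785-3 = -4.785; w = -1.785 - 0.5·(-4.785) = 0.6075

0.6075


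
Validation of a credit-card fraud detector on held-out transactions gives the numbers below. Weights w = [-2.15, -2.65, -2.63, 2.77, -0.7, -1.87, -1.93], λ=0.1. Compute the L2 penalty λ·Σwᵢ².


‖w‖₂² = (-2.15)² + (-2.65)² + (-2.63)² + (2.77)² + (-0.7)² + (-1.87)² + (-1.93)²
     = 4.6225 + 7.0225 + 6.9169 + 7.6729 + 0.49 + 3.4969 + 3.7249
     = 33.9466
λ·‖w‖₂² = 0.1·33.9466 = 3.39466

3.39466


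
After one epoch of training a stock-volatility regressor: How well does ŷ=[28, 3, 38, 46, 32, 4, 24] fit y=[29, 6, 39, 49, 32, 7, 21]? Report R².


ȳ = 26.1429
SS_res = Σ(y-ŷ)² = 38
SS_tot = Σ(y-ȳ)² = 1528.86
R² = 1 - SS_res/SS_tot = 1 - 0.0249 = 0.9751

0.9751


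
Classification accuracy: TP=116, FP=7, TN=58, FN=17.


Accuracy = (TP+TN)/(TP+TN+FP+FN)
= (116+58)/(198)
= 174/198 = 87.88%

87.88%


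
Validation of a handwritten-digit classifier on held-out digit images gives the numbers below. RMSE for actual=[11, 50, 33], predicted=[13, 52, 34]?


MSE = 9/3 = 3
RMSE = √(9/3) = 1.7321

1.7321


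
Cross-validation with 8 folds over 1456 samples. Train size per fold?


Fold size = 1456/8 = 182
Training per fold = 1456 - 182 = 1274

1274


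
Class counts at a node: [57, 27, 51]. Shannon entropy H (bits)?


Probabilities: [57/135, 27/135, 51/135] ≈ [0.4222, 0.2, 0.3778]
H = -((57/135)·log₂(57/135) + (27/135)·log₂(27/135) + (51/135)·log₂(51/135))
  = 1.5201 bits

1.5201 bits


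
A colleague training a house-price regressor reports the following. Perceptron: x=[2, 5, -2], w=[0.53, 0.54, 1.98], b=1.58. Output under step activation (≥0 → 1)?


z = (2)·(0.53) + (5)·(0.54) + (-2)·(1.98) + 1.58
  = 1.38
step(z) = 1 (z≥0)

1


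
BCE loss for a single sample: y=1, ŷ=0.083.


BCE = -[y·ln(p) + (1-y)·ln(1-p)]
= -1·ln(0.083) - 0
= -ln(0.083) = 2.4889

2.4889


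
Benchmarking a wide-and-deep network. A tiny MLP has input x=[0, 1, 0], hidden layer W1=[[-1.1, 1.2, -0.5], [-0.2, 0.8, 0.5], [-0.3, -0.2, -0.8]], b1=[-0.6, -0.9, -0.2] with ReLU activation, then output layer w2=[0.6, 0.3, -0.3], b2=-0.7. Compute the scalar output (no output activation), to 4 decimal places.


z1[0] = (-1.1)·(0) + (1.2)·(1) + (-0.5)·(0) - 0.6 = 0.6
z1[1] = (-0.2)·(0) + (0.8)·(1) + (0.5)·(0) - 0.9 = -0.1
z1[2] = (-0.3)·(0) + (-0.2)·(1) + (-0.8)·(0) - 0.2 = -0.4
h = ReLU(z1) = [0.6, 0.0, 0.0]
output = (0.6)·(0.6) + (0.3)·(0.0) + (-0.3)·(0.0) - 0.7 = -0.34

-0.34


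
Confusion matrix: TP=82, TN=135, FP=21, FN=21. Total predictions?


Total = TP + TN + FP + FN
= 82 + 135 + 21 + 21
= 259
(Predicted positive: 103, predicted negative: 156)

259


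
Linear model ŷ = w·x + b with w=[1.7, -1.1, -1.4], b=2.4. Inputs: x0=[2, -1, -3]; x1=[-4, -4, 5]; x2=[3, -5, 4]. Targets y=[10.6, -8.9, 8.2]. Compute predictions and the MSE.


ŷ0 = (1.7)·(2) + (-1.1)·(-1) + (-1.4)·(-3) + 2.4 = 11.1
ŷ1 = (1.7)·(-4) + (-1.1)·(-4) + (-1.4)·(5) + 2.4 = -7.0
ŷ2 = (1.7)·(3) + (-1.1)·(-5) + (-1.4)·(4) + 2.4 = 7.4
errors² = [0.25, 3.61, 0.64]
MSE = 4.5000/3 = 1.5

1.5


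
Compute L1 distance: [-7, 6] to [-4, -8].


d = |-7+ 4| + |6+ 8|
  = 3 + 14
  = 17

17


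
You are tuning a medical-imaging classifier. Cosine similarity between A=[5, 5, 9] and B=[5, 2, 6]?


A·B = 5·5 + 5·2 + 9·6 = 89
‖A‖ = √131 = 11.4455, ‖B‖ = √65 = 8.0623
cos = 89/(√131·√65) = 89/√8515 = 0.9645

0.9645


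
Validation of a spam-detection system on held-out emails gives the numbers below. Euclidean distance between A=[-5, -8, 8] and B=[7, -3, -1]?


d = √((-5-7)² + (-8+ 3)² + (8+ 1)²)
  = √(144 + 25 + 81)
  = √250 = 15.8114

15.8114


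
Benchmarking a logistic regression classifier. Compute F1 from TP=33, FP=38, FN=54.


Precision = 33/71 = 0.4648
Recall = 33/87 = 0.3793
F1 = 2·P·R/(P+R) = 2·TP/(2·TP+FP+FN) = 66/(66+38+54) = 66/158 = 0.4177

0.4177
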